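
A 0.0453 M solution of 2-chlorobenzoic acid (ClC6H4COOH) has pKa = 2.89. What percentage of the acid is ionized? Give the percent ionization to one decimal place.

ClC6H4COOH ⇌ ClC6H4COO- + H+; let x = [H+] at equilibrium.
Ka = 10^(−2.89) = 1.29 × 10^-3
Ka = x²/(C₀ − x); solving the quadratic gives x = 7.03 × 10^-3 M.
% ionization = x/C₀ × 100% = 7.03 × 10^-3/0.0453 × 100% = 15.5%

15.5%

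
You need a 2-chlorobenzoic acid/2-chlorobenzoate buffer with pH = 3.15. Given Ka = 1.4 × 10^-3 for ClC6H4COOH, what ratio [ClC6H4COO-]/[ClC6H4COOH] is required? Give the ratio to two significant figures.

ratio = 2.0

pKa = -log(1.4 × 10^-3) = 2.854
pH = pKa + log(r) ⇒ log(r) = 3.15 − 2.854 = +0.296
r = [ClC6H4COO-]/[ClC6H4COOH] = 10^(+0.296) = 1.98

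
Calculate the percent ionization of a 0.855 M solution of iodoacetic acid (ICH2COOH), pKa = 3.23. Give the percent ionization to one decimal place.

ICH2COOH ⇌ ICH2COO- + H+; let x = [H+] at equilibrium.
Ka = 10^(−3.23) = 5.89 × 10^-4
x ≈ √(Ka·C₀) = √(5.89 × 10^-4 × 0.855) = 2.24 × 10^-2 M
% ionization = x/C₀ × 100% = 2.24 × 10^-2/0.855 × 100% = 2.6%

2.6%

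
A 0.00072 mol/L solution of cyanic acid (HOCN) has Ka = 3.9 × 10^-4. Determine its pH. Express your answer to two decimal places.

pH = 3.43

HOCN ⇌ OCN- + H+
Ka = [H+]²/(0.00072 − [H+]) = 3.9 × 10^-4
The 5% rule fails; solving [H+]² + Ka·[H+] − Ka·C₀ = 0 exactly:
[H+] = [−0.00039 + √(0.00039² + 1.12e-06)]/2 = 3.70 × 10^-4 M
pH = −log[H+] = −log(3.70 × 10^-4) = 3.43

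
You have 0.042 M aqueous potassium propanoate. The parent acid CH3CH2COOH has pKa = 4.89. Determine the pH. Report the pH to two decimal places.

CH3CH2COO- is the conjugate base of the weak acid CH3CH2COOH.
Ka = 10^(−4.89) = 1.29 × 10^-5
Kb = Kw/Ka = 1.0×10^-14 / 1.29 × 10^-5 = 7.75 × 10^-10
Kb = [OH-]²/(0.042 − [OH-]) = 7.75 × 10^-10
Assume [OH-] ≪ 0.042: [OH-] ≈ √(7.75 × 10^-10 × 0.042) = 5.71 × 10^-6 M
([OH-]/C₀ = 0.014% < 5%, so the approximation holds.)
pOH = 5.24, so pH = 14.00 − pOH = 8.76

pH = 8.76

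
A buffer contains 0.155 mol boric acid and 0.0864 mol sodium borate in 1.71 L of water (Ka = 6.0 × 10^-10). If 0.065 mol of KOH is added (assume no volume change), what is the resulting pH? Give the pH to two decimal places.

pH = 9.45

After neutralization: n(B(OH)3) = 0.09 mol, n(B(OH)4-) = 0.151 mol.
pKa = −log(6.0 × 10^-10) = 9.222
Henderson–Hasselbalch with mole ratio 0.151/0.09: pH = 9.222 + (+0.225)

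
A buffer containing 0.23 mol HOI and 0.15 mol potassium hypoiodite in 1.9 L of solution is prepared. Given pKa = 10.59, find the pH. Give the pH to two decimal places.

Using pH = pKa + log([base]/[acid]) with [base]/[acid] = 0.15/0.23:
pH = 10.59 + (-0.186) = 10.40

pH = 10.40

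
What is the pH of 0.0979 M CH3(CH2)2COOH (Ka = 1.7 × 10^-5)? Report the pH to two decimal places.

pH = 2.89

CH3(CH2)2COOH ⇌ CH3(CH2)2COO- + H+
Ka = [H+]²/(0.0979 − [H+]) = 1.7 × 10^-5
Since Ka ≪ C₀, [H+] ≈ √(Ka·C₀) = 1.29 × 10^-3 M.
([H+]/C₀ = 1.3% < 5%, so the approximation holds.)
pH = −log(1.29 × 10^-3) = 2.89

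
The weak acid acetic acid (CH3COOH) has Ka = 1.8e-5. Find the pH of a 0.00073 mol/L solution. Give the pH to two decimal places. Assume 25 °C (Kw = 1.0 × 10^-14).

CH3COOH ⇌ CH3COO- + H+
Ka = x²/(0.00073 − x) = 1.8 × 10^-5
The 5% rule fails; solving x² + Ka·x − Ka·C₀ = 0 exactly:
x = (−Ka + √(Ka² + 4·Ka·C₀))/2 = 1.06 × 10^-4 M
pH = −log(1.06 × 10^-4) = 3.97

pH = 3.97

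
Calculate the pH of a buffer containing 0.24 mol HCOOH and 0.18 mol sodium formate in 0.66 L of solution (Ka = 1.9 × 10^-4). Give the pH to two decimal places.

pKa = −log(1.9 × 10^-4) = 3.721
pH = pKa + log([A⁻]/[HA]) = 3.721 + log(0.18/0.24)
pH = 3.721 + (-0.125) = 3.60

pH = 3.60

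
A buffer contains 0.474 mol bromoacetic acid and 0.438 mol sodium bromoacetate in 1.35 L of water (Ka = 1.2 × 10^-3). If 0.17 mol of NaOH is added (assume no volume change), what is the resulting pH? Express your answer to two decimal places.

pH = 3.22

After neutralization: n(BrCH2COOH) = 0.304 mol, n(BrCH2COO-) = 0.608 mol.
pKa = −log(1.2 × 10^-3) = 2.921
pH = pKa + log(n_BrCH2COO-/n_BrCH2COOH) = 2.921 + log(0.608/0.304) = 2.921 + (+0.301)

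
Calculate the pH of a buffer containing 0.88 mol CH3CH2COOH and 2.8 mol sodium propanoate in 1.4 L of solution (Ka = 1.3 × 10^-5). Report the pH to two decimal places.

pKa = −log(1.3 × 10^-5) = 4.886
Henderson–Hasselbalch: pH = pKa + log([CH3CH2COO-]/[CH3CH2COOH]) = 4.886 + log(2.8/0.88)
pH = 4.886 + (+0.503) = 5.39

pH = 5.39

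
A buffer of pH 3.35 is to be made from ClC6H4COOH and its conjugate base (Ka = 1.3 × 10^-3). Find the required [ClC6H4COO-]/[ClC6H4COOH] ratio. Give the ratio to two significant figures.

pKa = -log(1.3 × 10^-3) = 2.886
pH = pKa + log(r) ⇒ log(r) = 3.35 − 2.886 = +0.464
r = [ClC6H4COO-]/[ClC6H4COOH] = 10^(+0.464) = 2.91

ratio = 2.9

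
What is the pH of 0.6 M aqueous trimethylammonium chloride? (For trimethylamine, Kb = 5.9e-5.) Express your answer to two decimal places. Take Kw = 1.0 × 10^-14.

pH = 5.00

(CH3)3NH+ is the conjugate acid of the weak base (CH3)3N.
Ka = Kw/Kb = 1.0×10^-14 / 5.9 × 10^-5 = 1.69 × 10^-10
From the ICE table, Ka = [H+]²/(0.6 − [H+]) = 1.69 × 10^-10.
Assume [H+] ≪ 0.6: [H+] ≈ √(1.69 × 10^-10 × 0.6) = 1.01 × 10^-5 M
pH = −log(1.01 × 10^-5) = 5.00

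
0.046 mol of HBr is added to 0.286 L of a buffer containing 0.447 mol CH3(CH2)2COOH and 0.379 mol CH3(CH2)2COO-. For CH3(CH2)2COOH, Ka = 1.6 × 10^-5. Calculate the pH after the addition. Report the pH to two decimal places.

Added H+ converts CH3(CH2)2COO- to CH3(CH2)2COOH: CH3(CH2)2COOH → 0.493 mol, CH3(CH2)2COO- → 0.333 mol.
pKa = −log(1.6 × 10^-5) = 4.796
pH = pKa + log([A⁻]/[HA]) = 4.796 + log(0.333/0.493) = 4.796 -0.170

pH = 4.63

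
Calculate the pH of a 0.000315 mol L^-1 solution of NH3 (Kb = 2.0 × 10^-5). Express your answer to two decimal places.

NH3 + H2O ⇌ NH4+ + OH-
From the ICE table, Kb = [OH-]²/(0.000315 − [OH-]) = 2.0 × 10^-5.
The 5% rule fails; solving [OH-]² + Kb·[OH-] − Kb·C₀ = 0 exactly:
[OH-] = (−Kb + √(Kb² + 4·Kb·C₀))/2 = 7.00 × 10^-5 M
pOH = 4.15, so pH = 14.00 − pOH = 9.85

pH = 9.85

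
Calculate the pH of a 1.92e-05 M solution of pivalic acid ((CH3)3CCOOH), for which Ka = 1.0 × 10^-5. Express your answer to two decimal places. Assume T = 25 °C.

pH = 5.01

(CH3)3CCOOH ⇌ (CH3)3CCOO- + H+
From the ICE table, Ka = x²/(1.92e-05 − x) = 1.0 × 10^-5.
The 5% rule fails; solving x² + Ka·x − Ka·C₀ = 0 exactly:
x = (−Ka + √(Ka² + 4·Ka·C₀))/2 = 9.73 × 10^-6 M
pH = −log[H+] = −log(9.73 × 10^-6) = 5.01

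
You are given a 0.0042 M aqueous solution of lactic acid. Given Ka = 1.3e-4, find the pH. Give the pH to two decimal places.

CH3CH(OH)COOH ⇌ CH3CH(OH)COO- + H+
From the ICE table, Ka = x²/(0.0042 − x) = 1.3 × 10^-4.
The 5% rule fails; solving x² + Ka·x − Ka·C₀ = 0 exactly:
x = (−Ka + √(Ka² + 4·Ka·C₀))/2 = 6.77 × 10^-4 M
pH = −log(6.77 × 10^-4) = 3.17

pH = 3.17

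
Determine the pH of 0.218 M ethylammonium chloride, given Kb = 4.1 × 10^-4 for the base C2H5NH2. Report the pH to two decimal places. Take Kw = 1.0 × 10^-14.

C2H5NH3+ is the conjugate acid of the weak base C2H5NH2.
Ka = Kw/Kb = 1.0×10^-14 / 4.1 × 10^-4 = 2.44 × 10^-11
Ka = x²/(0.218 − x) = 2.44 × 10^-11
Since Ka ≪ C₀, x ≈ √(Ka·C₀) = 2.31 × 10^-6 M.
(x/C₀ = 0.0011% < 5%, so the approximation holds.)
pH = −log(2.31 × 10^-6) = 5.64

pH = 5.64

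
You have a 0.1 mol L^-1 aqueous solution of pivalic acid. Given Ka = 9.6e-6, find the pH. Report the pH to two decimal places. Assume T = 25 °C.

(CH3)3CCOOH ⇌ (CH3)3CCOO- + H+
From the ICE table, Ka = x²/(0.1 − x) = 9.6 × 10^-6.
Assume x ≪ 0.1: x ≈ √(9.6 × 10^-6 × 0.1) = 9.80 × 10^-4 M
Check: 0.98% ionized — well under 5%, approximation valid.
pH = −log(9.80 × 10^-4) = 3.01

pH = 3.01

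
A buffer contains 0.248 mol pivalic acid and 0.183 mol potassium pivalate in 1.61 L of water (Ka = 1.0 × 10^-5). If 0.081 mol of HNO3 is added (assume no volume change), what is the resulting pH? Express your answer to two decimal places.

After neutralization: n((CH3)3CCOOH) = 0.329 mol, n((CH3)3CCOO-) = 0.102 mol.
pKa = −log(1.0 × 10^-5) = 5.000
pH = pKa + log(n_(CH3)3CCOO-/n_(CH3)3CCOOH) = 5.000 + log(0.102/0.329) = 5.000 + (-0.509)

pH = 4.49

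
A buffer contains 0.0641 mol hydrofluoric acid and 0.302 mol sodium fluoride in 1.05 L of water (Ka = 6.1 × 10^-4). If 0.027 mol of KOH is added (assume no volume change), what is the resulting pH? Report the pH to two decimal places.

pH = 4.16

OH- converts HF to F-: HF → 0.0371 mol, F- → 0.329 mol.
pKa = −log(6.1 × 10^-4) = 3.215
Henderson–Hasselbalch with mole ratio 0.329/0.0371: pH = 3.215 + (+0.948)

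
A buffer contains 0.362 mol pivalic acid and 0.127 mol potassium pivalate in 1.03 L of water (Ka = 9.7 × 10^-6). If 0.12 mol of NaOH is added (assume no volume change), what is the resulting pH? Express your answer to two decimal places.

pH = 5.02

OH- converts (CH3)3CCOOH to (CH3)3CCOO-: (CH3)3CCOOH → 0.242 mol, (CH3)3CCOO- → 0.247 mol.
pKa = −log(9.7 × 10^-6) = 5.013
pH = pKa + log([A⁻]/[HA]) = 5.013 + log(0.247/0.242) = 5.013 +0.009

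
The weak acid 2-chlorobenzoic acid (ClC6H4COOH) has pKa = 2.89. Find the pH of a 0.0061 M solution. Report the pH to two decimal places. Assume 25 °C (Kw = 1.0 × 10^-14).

pH = 2.65

ClC6H4COOH ⇌ ClC6H4COO- + H+
Ka = 10^(−2.89) = 1.29 × 10^-3
Ka = [H+]²/(0.0061 − [H+]) = 1.29 × 10^-3
The 5% rule fails; solving [H+]² + Ka·[H+] − Ka·C₀ = 0 exactly:
[H+] = (−Ka + √(Ka² + 4·Ka·C₀))/2 = 2.23 × 10^-3 M
pH = −log[H+] = −log(2.23 × 10^-3) = 2.65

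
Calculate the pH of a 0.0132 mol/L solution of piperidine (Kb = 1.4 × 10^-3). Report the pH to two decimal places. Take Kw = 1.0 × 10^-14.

pH = 11.56

C5H10NH + H2O ⇌ C5H10NH2+ + OH-
Let x = [OH-] at equilibrium. Kb = x²/(0.0132 − x).
x is not negligible relative to C₀; solve x² + 0.0014·x − 1.85e-05 = 0.
x = (−Kb + √(Kb² + 4·Kb·C₀))/2 = 3.66 × 10^-3 M
pOH = −log(3.66 × 10^-3) = 2.44; pH = 14.00 − 2.44 = 11.56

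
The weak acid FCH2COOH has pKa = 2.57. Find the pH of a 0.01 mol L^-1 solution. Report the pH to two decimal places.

FCH2COOH ⇌ FCH2COO- + H+
Ka = 10^(−2.57) = 2.69 × 10^-3
Let x = [H+] at equilibrium. Ka = x²/(0.01 − x).
The 5% rule fails; solving x² + Ka·x − Ka·C₀ = 0 exactly:
x = [−0.00269 + √(0.00269² + 0.000108)]/2 = 4.01 × 10^-3 M
pH = −log(4.01 × 10^-3) = 2.40

pH = 2.40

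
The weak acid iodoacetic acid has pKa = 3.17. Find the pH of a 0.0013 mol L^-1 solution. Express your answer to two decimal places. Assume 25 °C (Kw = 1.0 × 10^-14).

pH = 3.18

ICH2COOH ⇌ ICH2COO- + H+
Ka = 10^(−3.17) = 6.76 × 10^-4
Let x = [H+] at equilibrium. Ka = x²/(0.0013 − x).
x is not negligible relative to C₀; solve x² + 0.000676·x − 8.79e-07 = 0.
x = (−Ka + √(Ka² + 4·Ka·C₀))/2 = 6.59 × 10^-4 M
pH = −log(6.59 × 10^-4) = 3.18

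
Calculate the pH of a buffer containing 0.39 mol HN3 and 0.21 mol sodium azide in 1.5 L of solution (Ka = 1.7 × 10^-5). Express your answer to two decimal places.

pKa = −log(1.7 × 10^-5) = 4.770
Using pH = pKa + log([base]/[acid]) with [base]/[acid] = 0.21/0.39:
pH = 4.770 + (-0.269) = 4.50

pH = 4.50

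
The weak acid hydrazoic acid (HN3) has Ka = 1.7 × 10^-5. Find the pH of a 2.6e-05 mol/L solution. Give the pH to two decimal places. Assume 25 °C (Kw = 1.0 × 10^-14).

HN3 ⇌ N3- + H+
From the ICE table, Ka = [H+]²/(2.6e-05 − [H+]) = 1.7 × 10^-5.
The 5% rule fails; solving [H+]² + Ka·[H+] − Ka·C₀ = 0 exactly:
[H+] = [−1.7e-05 + √(1.7e-05² + 1.77e-09)]/2 = 1.42 × 10^-5 M
pH = −log[H+] = −log(1.42 × 10^-5) = 4.85

pH = 4.85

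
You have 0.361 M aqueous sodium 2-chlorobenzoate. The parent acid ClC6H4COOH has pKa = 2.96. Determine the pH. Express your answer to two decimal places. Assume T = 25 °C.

pH = 8.26

ClC6H4COO- is the conjugate base of the weak acid ClC6H4COOH.
Ka = 10^(−2.96) = 1.10 × 10^-3
Kb = Kw/Ka = 1.0×10^-14 / 1.10 × 10^-3 = 9.09 × 10^-12
Let x = [OH-] at equilibrium. Kb = x²/(0.361 − x).
Assume x ≪ 0.361: x ≈ √(9.09 × 10^-12 × 0.361) = 1.81 × 10^-6 M
pOH = 5.74, so pH = 14.00 − pOH = 8.26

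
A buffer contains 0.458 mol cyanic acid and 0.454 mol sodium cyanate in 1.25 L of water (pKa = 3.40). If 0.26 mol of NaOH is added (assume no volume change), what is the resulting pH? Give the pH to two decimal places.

pH = 3.96

After neutralization: n(HOCN) = 0.198 mol, n(OCN-) = 0.714 mol.
pH = pKa + log([A⁻]/[HA]) = 3.40 + log(0.714/0.198) = 3.40 +0.557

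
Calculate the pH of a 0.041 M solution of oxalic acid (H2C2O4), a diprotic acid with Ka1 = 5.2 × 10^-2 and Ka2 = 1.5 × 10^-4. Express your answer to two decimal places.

Since Ka1 ≫ Ka2, the first ionization dominates [H+].
Ka1 = x²/(0.041 − x) = 5.2 × 10^-2
Solving the quadratic: x = (−Ka1 + √(Ka1² + 4·Ka1·C₀))/2 = 2.70 × 10^-2 M
pH = −log(2.70 × 10^-2) = 1.57

pH = 1.57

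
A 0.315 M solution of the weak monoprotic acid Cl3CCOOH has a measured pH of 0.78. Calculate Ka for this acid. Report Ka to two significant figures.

Ka = 1.8 × 10^-1

[H+] = 10^(-0.78) = 1.66 × 10^-1 M
At equilibrium [HA] = 0.315 − 1.66 × 10^-1 = 1.49 × 10^-1 M
Ka = [H+][A-]/[HA] = (1.66 × 10^-1)² / 1.49 × 10^-1 = 1.8 × 10^-1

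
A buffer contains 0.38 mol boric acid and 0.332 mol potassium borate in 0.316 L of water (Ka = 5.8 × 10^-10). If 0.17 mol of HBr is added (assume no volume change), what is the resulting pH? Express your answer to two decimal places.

pH = 8.71

After neutralization: n(B(OH)3) = 0.55 mol, n(B(OH)4-) = 0.162 mol.
pKa = −log(5.8 × 10^-10) = 9.237
Henderson–Hasselbalch with mole ratio 0.162/0.55: pH = 9.237 + (-0.531)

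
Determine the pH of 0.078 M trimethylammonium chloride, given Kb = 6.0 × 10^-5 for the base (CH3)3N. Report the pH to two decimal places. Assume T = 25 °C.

(CH3)3NH+ is the conjugate acid of the weak base (CH3)3N.
Ka = Kw/Kb = 1.0×10^-14 / 6.0 × 10^-5 = 1.67 × 10^-10
Ka = x²/(0.078 − x) = 1.67 × 10^-10
Since Ka ≪ C₀, x ≈ √(Ka·C₀) = 3.61 × 10^-6 M.
Check: 0.0046% ionized — well under 5%, approximation valid.
pH = −log[H+] = −log(3.61 × 10^-6) = 5.44

pH = 5.44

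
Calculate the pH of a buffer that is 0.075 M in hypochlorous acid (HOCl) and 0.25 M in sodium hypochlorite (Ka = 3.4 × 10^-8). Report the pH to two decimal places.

pH = 7.99

pKa = −log(3.4 × 10^-8) = 7.469
Henderson–Hasselbalch: pH = pKa + log([OCl-]/[HOCl]) = 7.469 + log(0.25/0.075)
pH = 7.469 + (+0.523) = 7.99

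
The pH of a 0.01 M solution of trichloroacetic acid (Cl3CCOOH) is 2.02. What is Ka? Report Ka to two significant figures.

[H+] = 10^(-2.02) = 9.55 × 10^-3 M
At equilibrium [HA] = 0.01 − 9.55 × 10^-3 = 4.50 × 10^-4 M
Ka = [H+][A-]/[HA] = (9.55 × 10^-3)² / 4.50 × 10^-4 = 2.0 × 10^-1

Ka = 2.0 × 10^-1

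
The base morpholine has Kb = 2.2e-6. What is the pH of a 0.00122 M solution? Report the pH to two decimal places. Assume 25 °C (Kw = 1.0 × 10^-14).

pH = 9.71

C4H8ONH + H2O ⇌ C4H8ONH2+ + OH-
From the ICE table, Kb = [OH-]²/(0.00122 − [OH-]) = 2.2 × 10^-6.
Neglecting [OH-] in the denominator: [OH-] = √(2.2 × 10^-6 × 0.00122) = 5.18 × 10^-5 M
Check: 4.2% ionized — well under 5%, approximation valid.
pOH = 4.29, so pH = 14.00 − pOH = 9.71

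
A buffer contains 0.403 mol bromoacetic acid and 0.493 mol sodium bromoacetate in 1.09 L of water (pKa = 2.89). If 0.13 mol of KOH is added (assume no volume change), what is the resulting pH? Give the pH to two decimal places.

After neutralization: n(BrCH2COOH) = 0.273 mol, n(BrCH2COO-) = 0.623 mol.
pH = pKa + log([A⁻]/[HA]) = 2.89 + log(0.623/0.273) = 2.89 +0.358

pH = 3.25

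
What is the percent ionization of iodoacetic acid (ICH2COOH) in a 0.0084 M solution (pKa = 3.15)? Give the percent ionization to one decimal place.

ICH2COOH ⇌ ICH2COO- + H+; let x = [H+] at equilibrium.
Ka = 10^(−3.15) = 7.08 × 10^-4
Solve x² + 0.000708x − 5.95e-06 = 0 → x = 2.11 × 10^-3 M
Fraction ionized = 2.11 × 10^-3 / 0.0084 = 0.2512 → 25.1%

25.1%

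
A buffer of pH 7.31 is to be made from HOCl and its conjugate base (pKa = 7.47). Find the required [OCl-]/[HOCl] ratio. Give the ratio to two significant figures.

pH = pKa + log(r) ⇒ log(r) = 7.31 − 7.47 = -0.16
r = [OCl-]/[HOCl] = 10^(-0.16) = 0.692

ratio = 0.69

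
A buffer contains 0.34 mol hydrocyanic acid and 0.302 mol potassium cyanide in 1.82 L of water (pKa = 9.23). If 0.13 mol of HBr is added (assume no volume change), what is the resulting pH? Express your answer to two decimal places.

Added H+ converts CN- to HCN: HCN → 0.47 mol, CN- → 0.172 mol.
pH = pKa + log([A⁻]/[HA]) = 9.23 + log(0.172/0.47) = 9.23 -0.437

pH = 8.79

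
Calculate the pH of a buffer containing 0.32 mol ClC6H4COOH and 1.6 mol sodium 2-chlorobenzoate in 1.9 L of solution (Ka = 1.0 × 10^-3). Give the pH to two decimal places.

pKa = −log(1.0 × 10^-3) = 3.000
pH = pKa + log([A⁻]/[HA]) = 3.000 + log(1.6/0.32)
pH = 3.000 + (+0.699) = 3.70

pH = 3.70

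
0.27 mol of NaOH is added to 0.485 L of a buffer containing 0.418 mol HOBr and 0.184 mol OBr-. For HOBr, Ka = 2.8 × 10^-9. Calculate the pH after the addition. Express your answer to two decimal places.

After neutralization: n(HOBr) = 0.148 mol, n(OBr-) = 0.454 mol.
pKa = −log(2.8 × 10^-9) = 8.553
Henderson–Hasselbalch with mole ratio 0.454/0.148: pH = 8.553 + (+0.487)

pH = 9.04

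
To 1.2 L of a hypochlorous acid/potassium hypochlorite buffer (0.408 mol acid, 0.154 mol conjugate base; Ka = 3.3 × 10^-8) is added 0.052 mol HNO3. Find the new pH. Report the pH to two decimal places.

pH = 6.83

Added H+ converts OCl- to HOCl: HOCl → 0.46 mol, OCl- → 0.102 mol.
pKa = −log(3.3 × 10^-8) = 7.481
Henderson–Hasselbalch with mole ratio 0.102/0.46: pH = 7.481 + (-0.654)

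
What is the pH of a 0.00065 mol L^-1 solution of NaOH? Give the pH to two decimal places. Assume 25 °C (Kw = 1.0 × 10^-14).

NaOH is a strong base; [OH-] = 0.00065 M.
pOH = -log(0.00065) = 3.19
pH = 14.00 - 3.19 = 10.81

pH = 10.81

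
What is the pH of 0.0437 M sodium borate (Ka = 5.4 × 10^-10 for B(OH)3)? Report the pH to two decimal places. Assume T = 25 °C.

pH = 10.95

B(OH)4- is the conjugate base of the weak acid B(OH)3.
Kb = Kw/Ka = 1.0×10^-14 / 5.4 × 10^-10 = 1.85 × 10^-5
From the ICE table, Kb = [OH-]²/(0.0437 − [OH-]) = 1.85 × 10^-5.
Assume [OH-] ≪ 0.0437: [OH-] ≈ √(1.85 × 10^-5 × 0.0437) = 8.99 × 10^-4 M
([OH-]/C₀ = 2.1% < 5%, so the approximation holds.)
pOH = 3.05, so pH = 14.00 − pOH = 10.95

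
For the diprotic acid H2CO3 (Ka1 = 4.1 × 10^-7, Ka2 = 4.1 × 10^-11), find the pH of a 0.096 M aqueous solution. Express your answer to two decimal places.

Ka1 ≫ Ka2, so treat the first dissociation as the only significant source of H+.
Ka1 = x²/(0.096 − x) = 4.1 × 10^-7
x ≈ √(4.1 × 10^-7 × 0.096) = 1.98 × 10^-4 M
pH = −log(1.98 × 10^-4) = 3.70

pH = 3.70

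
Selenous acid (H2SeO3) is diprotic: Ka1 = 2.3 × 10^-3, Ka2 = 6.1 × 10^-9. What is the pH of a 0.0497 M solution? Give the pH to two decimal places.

Since Ka1 ≫ Ka2, the first ionization dominates [H+].
Ka1 = x²/(0.0497 − x) = 2.3 × 10^-3
Solving the quadratic: x = (−Ka1 + √(Ka1² + 4·Ka1·C₀))/2 = 9.60 × 10^-3 M
pH = −log(9.60 × 10^-3) = 2.02

pH = 2.02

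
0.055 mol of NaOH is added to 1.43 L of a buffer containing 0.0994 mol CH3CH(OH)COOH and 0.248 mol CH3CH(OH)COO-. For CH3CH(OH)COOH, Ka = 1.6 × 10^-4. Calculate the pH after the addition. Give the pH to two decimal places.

pH = 4.63

After neutralization: n(CH3CH(OH)COOH) = 0.0444 mol, n(CH3CH(OH)COO-) = 0.303 mol.
pKa = −log(1.6 × 10^-4) = 3.796
pH = pKa + log(n_CH3CH(OH)COO-/n_CH3CH(OH)COOH) = 3.796 + log(0.303/0.0444) = 3.796 + (+0.834)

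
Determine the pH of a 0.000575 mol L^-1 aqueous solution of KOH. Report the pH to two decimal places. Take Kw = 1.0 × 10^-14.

pH = 10.76

KOH is a strong base; [OH-] = 0.000575 M.
pOH = -log(0.000575) = 3.24
pH = 14.00 - 3.24 = 10.76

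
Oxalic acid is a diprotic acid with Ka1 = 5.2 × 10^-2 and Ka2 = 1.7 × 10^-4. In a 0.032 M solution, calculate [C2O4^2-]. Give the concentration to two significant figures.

First ionization gives [H+] ≈ [HC2O4-] = 2.24 × 10^-2 M.
Second step: Ka2 = [H+][C2O4^2-]/[HC2O4-] ≈ [C2O4^2-] (since [H+] ≈ [HC2O4-]).
So [C2O4^2-] ≈ Ka2.

1.7 × 10^-4 M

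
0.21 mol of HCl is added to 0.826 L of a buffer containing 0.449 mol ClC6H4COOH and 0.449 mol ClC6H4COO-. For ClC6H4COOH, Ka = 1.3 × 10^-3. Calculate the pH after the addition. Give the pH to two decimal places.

pH = 2.45

After neutralization: n(ClC6H4COOH) = 0.659 mol, n(ClC6H4COO-) = 0.239 mol.
pKa = −log(1.3 × 10^-3) = 2.886
Henderson–Hasselbalch with mole ratio 0.239/0.659: pH = 2.886 + (-0.440)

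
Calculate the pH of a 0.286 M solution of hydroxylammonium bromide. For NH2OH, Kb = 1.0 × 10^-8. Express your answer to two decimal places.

pH = 3.27

NH3OH+ is the conjugate acid of the weak base NH2OH.
Ka = Kw/Kb = 1.0×10^-14 / 1.0 × 10^-8 = 1.00 × 10^-6
From the ICE table, Ka = x²/(0.286 − x) = 1.00 × 10^-6.
Since Ka ≪ C₀, x ≈ √(Ka·C₀) = 5.35 × 10^-4 M.
Check: 0.19% ionized — well under 5%, approximation valid.
pH = −log[H+] = −log(5.35 × 10^-4) = 3.27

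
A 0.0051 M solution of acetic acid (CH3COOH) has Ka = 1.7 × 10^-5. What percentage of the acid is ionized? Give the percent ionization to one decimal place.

5.6%

CH3COOH ⇌ CH3COO- + H+; let x = [H+] at equilibrium.
Solve x² + 1.7e-05x − 8.67e-08 = 0 → x = 2.86 × 10^-4 M
Fraction ionized = 2.86 × 10^-4 / 0.0051 = 0.0561 → 5.6%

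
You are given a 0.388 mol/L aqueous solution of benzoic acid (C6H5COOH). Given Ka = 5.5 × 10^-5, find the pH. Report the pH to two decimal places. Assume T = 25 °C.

pH = 2.34

C6H5COOH ⇌ C6H5COO- + H+
From the ICE table, Ka = [H+]²/(0.388 − [H+]) = 5.5 × 10^-5.
Assume [H+] ≪ 0.388: [H+] ≈ √(5.5 × 10^-5 × 0.388) = 4.62 × 10^-3 M
pH = −log(4.62 × 10^-3) = 2.34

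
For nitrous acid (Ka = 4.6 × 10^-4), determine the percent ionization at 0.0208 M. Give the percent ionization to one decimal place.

13.8%

HNO2 ⇌ NO2- + H+; let x = [H+] at equilibrium.
Solve x² + 0.00046x − 9.57e-06 = 0 → x = 2.87 × 10^-3 M
% ionization = x/C₀ × 100% = 2.87 × 10^-3/0.0208 × 100% = 13.8%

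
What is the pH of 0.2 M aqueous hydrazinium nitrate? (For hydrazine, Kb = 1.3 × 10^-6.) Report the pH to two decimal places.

pH = 4.41

N2H5+ is the conjugate acid of the weak base N2H4.
Ka = Kw/Kb = 1.0×10^-14 / 1.3 × 10^-6 = 7.69 × 10^-9
Ka = [H+]²/(0.2 − [H+]) = 7.69 × 10^-9
Assume [H+] ≪ 0.2: [H+] ≈ √(7.69 × 10^-9 × 0.2) = 3.92 × 10^-5 M
Check: 0.02% ionized — well under 5%, approximation valid.
pH = −log[H+] = −log(3.92 × 10^-5) = 4.41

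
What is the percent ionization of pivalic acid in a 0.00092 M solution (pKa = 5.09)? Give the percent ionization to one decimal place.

(CH3)3CCOOH ⇌ (CH3)3CCOO- + H+; let x = [H+] at equilibrium.
Ka = 10^(−5.09) = 8.13 × 10^-6
Solve x² + 8.13e-06x − 7.48e-09 = 0 → x = 8.25 × 10^-5 M
Fraction ionized = 8.25 × 10^-5 / 0.00092 = 0.0897 → 9.0%

9.0%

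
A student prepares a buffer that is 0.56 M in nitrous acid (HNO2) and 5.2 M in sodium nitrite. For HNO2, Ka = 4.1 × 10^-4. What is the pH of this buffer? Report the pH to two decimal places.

pH = 4.36

pKa = −log(4.1 × 10^-4) = 3.387
Henderson–Hasselbalch: pH = pKa + log([NO2-]/[HNO2]) = 3.387 + log(5.2/0.56)
pH = 3.387 + (+0.968) = 4.36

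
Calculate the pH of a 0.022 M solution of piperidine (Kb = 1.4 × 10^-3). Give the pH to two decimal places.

C5H10NH + H2O ⇌ C5H10NH2+ + OH-
From the ICE table, Kb = [OH-]²/(0.022 − [OH-]) = 1.4 × 10^-3.
The 5% rule fails; solving [OH-]² + Kb·[OH-] − Kb·C₀ = 0 exactly:
[OH-] = [−0.0014 + √(0.0014² + 0.000123)]/2 = 4.89 × 10^-3 M
pOH = 2.31, so pH = 14.00 − pOH = 11.69

pH = 11.69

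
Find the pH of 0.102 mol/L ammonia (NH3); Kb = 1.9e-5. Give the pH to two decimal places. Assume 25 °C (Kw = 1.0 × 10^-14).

NH3 + H2O ⇌ NH4+ + OH-
From the ICE table, Kb = [OH-]²/(0.102 − [OH-]) = 1.9 × 10^-5.
Neglecting [OH-] in the denominator: [OH-] = √(1.9 × 10^-5 × 0.102) = 1.39 × 10^-3 M
Check: 1.4% ionized — well under 5%, approximation valid.
pOH = 2.86, so pH = 14.00 − pOH = 11.14

pH = 11.14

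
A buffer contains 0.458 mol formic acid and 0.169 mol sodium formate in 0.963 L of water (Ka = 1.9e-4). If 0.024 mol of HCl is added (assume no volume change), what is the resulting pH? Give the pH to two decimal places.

pH = 3.20

Added H+ converts HCOO- to HCOOH: HCOOH → 0.482 mol, HCOO- → 0.145 mol.
pKa = −log(1.9 × 10^-4) = 3.721
pH = pKa + log([A⁻]/[HA]) = 3.721 + log(0.145/0.482) = 3.721 -0.522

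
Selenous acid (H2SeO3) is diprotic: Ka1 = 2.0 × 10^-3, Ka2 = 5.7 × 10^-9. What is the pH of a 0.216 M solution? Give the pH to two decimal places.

Since Ka1 ≫ Ka2, the first ionization dominates [H+].
Ka1 = x²/(0.216 − x) = 2.0 × 10^-3
Solving the quadratic: x = (−Ka1 + √(Ka1² + 4·Ka1·C₀))/2 = 1.98 × 10^-2 M
pH = −log(1.98 × 10^-2) = 1.70

pH = 1.70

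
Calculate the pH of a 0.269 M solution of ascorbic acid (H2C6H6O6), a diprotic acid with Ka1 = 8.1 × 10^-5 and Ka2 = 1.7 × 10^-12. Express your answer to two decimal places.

Ka1 ≫ Ka2, so treat the first dissociation as the only significant source of H+.
Ka1 = x²/(0.269 − x) = 8.1 × 10^-5
x ≈ √(8.1 × 10^-5 × 0.269) = 4.67 × 10^-3 M
pH = −log(4.67 × 10^-3) = 2.33

pH = 2.33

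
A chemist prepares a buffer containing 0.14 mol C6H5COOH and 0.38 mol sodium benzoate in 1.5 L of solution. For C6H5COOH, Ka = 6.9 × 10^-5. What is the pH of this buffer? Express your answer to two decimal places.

pH = 4.59

pKa = −log(6.9 × 10^-5) = 4.161
Using pH = pKa + log([base]/[acid]) with [base]/[acid] = 0.38/0.14:
pH = 4.161 + (+0.434) = 4.59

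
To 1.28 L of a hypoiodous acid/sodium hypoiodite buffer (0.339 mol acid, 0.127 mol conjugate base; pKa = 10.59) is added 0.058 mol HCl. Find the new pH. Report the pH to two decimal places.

After neutralization: n(HOI) = 0.397 mol, n(OI-) = 0.069 mol.
pH = pKa + log(n_OI-/n_HOI) = 10.59 + log(0.069/0.397) = 10.59 + (-0.760)

pH = 9.83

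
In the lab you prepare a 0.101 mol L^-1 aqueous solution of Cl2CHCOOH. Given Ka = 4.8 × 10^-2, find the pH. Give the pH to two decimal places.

Cl2CHCOOH ⇌ Cl2CHCOO- + H+
Ka = x²/(0.101 − x) = 4.8 × 10^-2
Here C₀/Ka ≈ 2.1, so the small-x approximation fails. Use the quadratic:
x = [−0.048 + √(0.048² + 0.0194)]/2 = 4.96 × 10^-2 M
pH = −log(4.96 × 10^-2) = 1.30

pH = 1.30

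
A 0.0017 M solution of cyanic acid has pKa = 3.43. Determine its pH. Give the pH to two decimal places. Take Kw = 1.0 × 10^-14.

HOCN ⇌ OCN- + H+
Ka = 10^(−3.43) = 3.72 × 10^-4
Ka = [H+]²/(0.0017 − [H+]) = 3.72 × 10^-4
Here C₀/Ka ≈ 4.57, so the small-[H+] approximation fails. Use the quadratic:
[H+] = (−Ka + √(Ka² + 4·Ka·C₀))/2 = 6.31 × 10^-4 M
pH = −log[H+] = −log(6.31 × 10^-4) = 3.20

pH = 3.20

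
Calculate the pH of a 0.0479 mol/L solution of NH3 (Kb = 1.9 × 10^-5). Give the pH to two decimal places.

NH3 + H2O ⇌ NH4+ + OH-
From the ICE table, Kb = [OH-]²/(0.0479 − [OH-]) = 1.9 × 10^-5.
Neglecting [OH-] in the denominator: [OH-] = √(1.9 × 10^-5 × 0.0479) = 9.54 × 10^-4 M
Check: 2% ionized — well under 5%, approximation valid.
pOH = −log(9.54 × 10^-4) = 3.02; pH = 14.00 − 3.02 = 10.98

pH = 10.98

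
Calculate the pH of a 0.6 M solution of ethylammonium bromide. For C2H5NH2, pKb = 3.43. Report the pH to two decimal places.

C2H5NH3+ is the conjugate acid of the weak base C2H5NH2.
Kb = 10^(−3.43) = 3.72 × 10^-4
Ka = Kw/Kb = 1.0×10^-14 / 3.72 × 10^-4 = 2.69 × 10^-11
Ka = [H+]²/(0.6 − [H+]) = 2.69 × 10^-11
Assume [H+] ≪ 0.6: [H+] ≈ √(2.69 × 10^-11 × 0.6) = 4.02 × 10^-6 M
Check: 0.00067% ionized — well under 5%, approximation valid.
pH = −log(4.02 × 10^-6) = 5.40

pH = 5.40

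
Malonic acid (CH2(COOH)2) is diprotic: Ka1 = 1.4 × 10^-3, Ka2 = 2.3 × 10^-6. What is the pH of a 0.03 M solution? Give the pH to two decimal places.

Ka1 ≫ Ka2, so treat the first dissociation as the only significant source of H+.
Ka1 = x²/(0.03 − x) = 1.4 × 10^-3
Solving the quadratic: x = (−Ka1 + √(Ka1² + 4·Ka1·C₀))/2 = 5.82 × 10^-3 M
pH = −log(5.82 × 10^-3) = 2.24

pH = 2.24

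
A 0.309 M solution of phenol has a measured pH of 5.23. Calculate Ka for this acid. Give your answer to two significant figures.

Ka = 1.1 × 10^-10

[H+] = 10^(-5.23) = 5.89 × 10^-6 M
At equilibrium [HA] = 0.309 − 5.89 × 10^-6 = 3.09 × 10^-1 M
Ka = [H+][A-]/[HA] = (5.89 × 10^-6)² / 3.09 × 10^-1 = 1.1 × 10^-10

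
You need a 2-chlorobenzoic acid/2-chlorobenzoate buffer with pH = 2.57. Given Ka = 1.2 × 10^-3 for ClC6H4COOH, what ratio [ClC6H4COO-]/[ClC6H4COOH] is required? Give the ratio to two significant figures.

ratio = 0.45

pKa = -log(1.2 × 10^-3) = 2.921
pH = pKa + log(r) ⇒ log(r) = 2.57 − 2.921 = -0.351
r = [ClC6H4COO-]/[ClC6H4COOH] = 10^(-0.351) = 0.446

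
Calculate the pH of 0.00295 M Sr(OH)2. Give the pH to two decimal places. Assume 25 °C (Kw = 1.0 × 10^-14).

Sr(OH)2 is a strong base (each formula unit releases 2 OH-); [OH-] = 0.0059 M.
pOH = -log(0.0059) = 2.23
pH = 14.00 - 2.23 = 11.77

pH = 11.77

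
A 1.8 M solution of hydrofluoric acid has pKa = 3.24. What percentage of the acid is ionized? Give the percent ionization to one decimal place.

HF ⇌ F- + H+; let x = [H+] at equilibrium.
Ka = 10^(−3.24) = 5.75 × 10^-4
x ≈ √(Ka·C₀) = √(5.75 × 10^-4 × 1.8) = 3.22 × 10^-2 M
% ionization = x/C₀ × 100% = 3.22 × 10^-2/1.8 × 100% = 1.8%

1.8%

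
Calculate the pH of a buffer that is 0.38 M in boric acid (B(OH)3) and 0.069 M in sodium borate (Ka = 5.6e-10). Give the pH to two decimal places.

pH = 8.51

pKa = −log(5.6 × 10^-10) = 9.252
pH = pKa + log([A⁻]/[HA]) = 9.252 + log(0.069/0.38)
pH = 9.252 + (-0.741) = 8.51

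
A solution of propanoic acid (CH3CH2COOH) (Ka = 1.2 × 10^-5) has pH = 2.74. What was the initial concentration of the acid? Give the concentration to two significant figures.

C₀ = 2.8 × 10^-1 M

[H+] = 10^(-2.74) = 1.82 × 10^-3 M = x
Ka = x²/(C₀ − x) ⇒ C₀ = x + x²/Ka
C₀ = 1.82 × 10^-3 + (1.82 × 10^-3)²/(1.2 × 10^-5) = 2.78 × 10^-1 M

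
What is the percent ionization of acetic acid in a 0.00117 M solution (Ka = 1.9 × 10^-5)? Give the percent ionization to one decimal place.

12.0%

CH3COOH ⇌ CH3COO- + H+; let x = [H+] at equilibrium.
Solve x² + 1.9e-05x − 2.22e-08 = 0 → x = 1.40 × 10^-4 M
% ionization = x/C₀ × 100% = 1.40 × 10^-4/0.00117 × 100% = 12.0%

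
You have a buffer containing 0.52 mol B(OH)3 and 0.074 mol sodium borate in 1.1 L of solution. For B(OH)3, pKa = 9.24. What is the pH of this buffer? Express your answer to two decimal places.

pH = pKa + log([A⁻]/[HA]) = 9.24 + log(0.074/0.52)
pH = 9.24 + (-0.847) = 8.39

pH = 8.39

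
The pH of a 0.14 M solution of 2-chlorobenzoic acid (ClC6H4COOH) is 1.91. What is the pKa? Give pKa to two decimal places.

[H+] = 10^(-1.91) = 1.23 × 10^-2 M
At equilibrium [HA] = 0.14 − 1.23 × 10^-2 = 1.28 × 10^-1 M
Ka = [H+][A-]/[HA] = (1.23 × 10^-2)² / 1.28 × 10^-1 = 1.18 × 10^-3
pKa = -log(1.18 × 10^-3) = 2.93

pKa = 2.93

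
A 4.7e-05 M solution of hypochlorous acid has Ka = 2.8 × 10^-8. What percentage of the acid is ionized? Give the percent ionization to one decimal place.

2.4%

HOCl ⇌ OCl- + H+; let x = [H+] at equilibrium.
x ≈ √(Ka·C₀) = √(2.8 × 10^-8 × 4.7e-05) = 1.15 × 10^-6 M
Fraction ionized = 1.15 × 10^-6 / 4.7e-05 = 0.0245 → 2.4%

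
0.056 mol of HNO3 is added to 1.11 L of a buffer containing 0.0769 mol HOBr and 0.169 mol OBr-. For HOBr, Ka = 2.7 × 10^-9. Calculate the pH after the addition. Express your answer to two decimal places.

pH = 8.50

Added H+ converts OBr- to HOBr: HOBr → 0.133 mol, OBr- → 0.113 mol.
pKa = −log(2.7 × 10^-9) = 8.569
Henderson–Hasselbalch with mole ratio 0.113/0.133: pH = 8.569 + (-0.071)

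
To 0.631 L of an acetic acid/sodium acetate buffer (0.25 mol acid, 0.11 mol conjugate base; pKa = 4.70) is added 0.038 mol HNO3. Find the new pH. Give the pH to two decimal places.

pH = 4.10

After neutralization: n(CH3COOH) = 0.288 mol, n(CH3COO-) = 0.072 mol.
Henderson–Hasselbalch with mole ratio 0.072/0.288: pH = 4.70 + (-0.602)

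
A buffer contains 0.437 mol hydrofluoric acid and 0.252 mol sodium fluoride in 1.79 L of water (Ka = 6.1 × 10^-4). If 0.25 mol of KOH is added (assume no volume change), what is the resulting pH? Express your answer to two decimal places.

pH = 3.64

After neutralization: n(HF) = 0.187 mol, n(F-) = 0.502 mol.
pKa = −log(6.1 × 10^-4) = 3.215
pH = pKa + log([A⁻]/[HA]) = 3.215 + log(0.502/0.187) = 3.215 +0.429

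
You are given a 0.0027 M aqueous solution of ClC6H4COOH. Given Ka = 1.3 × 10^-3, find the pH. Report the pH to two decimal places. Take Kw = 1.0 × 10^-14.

pH = 2.88

ClC6H4COOH ⇌ ClC6H4COO- + H+
Ka = [H+]²/(0.0027 − [H+]) = 1.3 × 10^-3
The 5% rule fails; solving [H+]² + Ka·[H+] − Ka·C₀ = 0 exactly:
[H+] = (−Ka + √(Ka² + 4·Ka·C₀))/2 = 1.33 × 10^-3 M
pH = −log[H+] = −log(1.33 × 10^-3) = 2.88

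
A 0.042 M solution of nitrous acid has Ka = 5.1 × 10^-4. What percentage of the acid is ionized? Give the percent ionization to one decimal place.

HNO2 ⇌ NO2- + H+; let x = [H+] at equilibrium.
Solve x² + 0.00051x − 2.14e-05 = 0 → x = 4.38 × 10^-3 M
% ionization = x/C₀ × 100% = 4.38 × 10^-3/0.042 × 100% = 10.4%

10.4%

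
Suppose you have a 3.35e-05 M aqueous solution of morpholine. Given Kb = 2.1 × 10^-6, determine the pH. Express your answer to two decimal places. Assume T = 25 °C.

C4H8ONH + H2O ⇌ C4H8ONH2+ + OH-
Kb = [OH-]²/(3.35e-05 − [OH-]) = 2.1 × 10^-6
Here C₀/Kb ≈ 16, so the small-[OH-] approximation fails. Use the quadratic:
[OH-] = [−2.1e-06 + √(2.1e-06² + 2.81e-10)]/2 = 7.40 × 10^-6 M
pOH = −log(7.40 × 10^-6) = 5.13; pH = 14.00 − 5.13 = 8.87

pH = 8.87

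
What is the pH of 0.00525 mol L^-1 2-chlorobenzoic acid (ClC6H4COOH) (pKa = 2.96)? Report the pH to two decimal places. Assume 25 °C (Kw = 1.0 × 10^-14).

ClC6H4COOH ⇌ ClC6H4COO- + H+
Ka = 10^(−2.96) = 1.10 × 10^-3
Ka = [H+]²/(0.00525 − [H+]) = 1.10 × 10^-3
The 5% rule fails; solving [H+]² + Ka·[H+] − Ka·C₀ = 0 exactly:
[H+] = [−0.0011 + √(0.0011² + 2.31e-05)]/2 = 1.92 × 10^-3 M
pH = −log(1.92 × 10^-3) = 2.72

pH = 2.72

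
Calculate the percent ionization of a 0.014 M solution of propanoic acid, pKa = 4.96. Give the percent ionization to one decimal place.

CH3CH2COOH ⇌ CH3CH2COO- + H+; let x = [H+] at equilibrium.
Ka = 10^(−4.96) = 1.10 × 10^-5
x ≈ √(Ka·C₀) = √(1.10 × 10^-5 × 0.014) = 3.92 × 10^-4 M
% ionization = x/C₀ × 100% = 3.92 × 10^-4/0.014 × 100% = 2.8%

2.8%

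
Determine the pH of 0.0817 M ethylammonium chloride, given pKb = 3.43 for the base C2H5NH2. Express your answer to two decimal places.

C2H5NH3+ is the conjugate acid of the weak base C2H5NH2.
Kb = 10^(−3.43) = 3.72 × 10^-4
Ka = Kw/Kb = 1.0×10^-14 / 3.72 × 10^-4 = 2.69 × 10^-11
Ka = x²/(0.0817 − x) = 2.69 × 10^-11
Since Ka ≪ C₀, x ≈ √(Ka·C₀) = 1.48 × 10^-6 M.
Check: 0.0018% ionized — well under 5%, approximation valid.
pH = −log[H+] = −log(1.48 × 10^-6) = 5.83

pH = 5.83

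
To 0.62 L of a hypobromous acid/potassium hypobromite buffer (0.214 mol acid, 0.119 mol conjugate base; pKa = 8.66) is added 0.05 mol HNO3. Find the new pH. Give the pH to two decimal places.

pH = 8.08

Added H+ converts OBr- to HOBr: HOBr → 0.264 mol, OBr- → 0.069 mol.
pH = pKa + log([A⁻]/[HA]) = 8.66 + log(0.069/0.264) = 8.66 -0.583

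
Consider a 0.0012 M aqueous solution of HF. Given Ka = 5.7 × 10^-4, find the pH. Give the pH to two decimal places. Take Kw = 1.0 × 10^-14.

pH = 3.23

HF ⇌ F- + H+
Let x = [H+] at equilibrium. Ka = x²/(0.0012 − x).
Here C₀/Ka ≈ 2.11, so the small-x approximation fails. Use the quadratic:
x = [−0.00057 + √(0.00057² + 2.74e-06)]/2 = 5.90 × 10^-4 M
pH = −log(5.90 × 10^-4) = 3.23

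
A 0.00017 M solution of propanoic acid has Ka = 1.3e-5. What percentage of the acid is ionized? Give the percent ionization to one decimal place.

CH3CH2COOH ⇌ CH3CH2COO- + H+; let x = [H+] at equilibrium.
Solve x² + 1.3e-05x − 2.21e-09 = 0 → x = 4.10 × 10^-5 M
Fraction ionized = 4.10 × 10^-5 / 0.00017 = 0.2412 → 24.1%

24.1%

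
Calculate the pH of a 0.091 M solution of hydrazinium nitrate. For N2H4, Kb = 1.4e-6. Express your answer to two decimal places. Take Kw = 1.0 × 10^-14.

pH = 4.59

N2H5+ is the conjugate acid of the weak base N2H4.
Ka = Kw/Kb = 1.0×10^-14 / 1.4 × 10^-6 = 7.14 × 10^-9
Ka = x²/(0.091 − x) = 7.14 × 10^-9
Assume x ≪ 0.091: x ≈ √(7.14 × 10^-9 × 0.091) = 2.55 × 10^-5 M
(x/C₀ = 0.028% < 5%, so the approximation holds.)
pH = −log(2.55 × 10^-5) = 4.59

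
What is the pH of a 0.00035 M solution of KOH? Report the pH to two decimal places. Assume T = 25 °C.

pH = 10.54

KOH is a strong base; [OH-] = 0.00035 M.
pOH = -log(0.00035) = 3.46
pH = 14.00 - 3.46 = 10.54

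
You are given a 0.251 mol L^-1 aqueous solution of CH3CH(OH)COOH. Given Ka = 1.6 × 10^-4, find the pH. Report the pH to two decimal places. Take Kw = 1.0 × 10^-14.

CH3CH(OH)COOH ⇌ CH3CH(OH)COO- + H+
From the ICE table, Ka = x²/(0.251 − x) = 1.6 × 10^-4.
Since Ka ≪ C₀, x ≈ √(Ka·C₀) = 6.34 × 10^-3 M.
(x/C₀ = 2.5% < 5%, so the approximation holds.)
pH = −log(6.34 × 10^-3) = 2.20

pH = 2.20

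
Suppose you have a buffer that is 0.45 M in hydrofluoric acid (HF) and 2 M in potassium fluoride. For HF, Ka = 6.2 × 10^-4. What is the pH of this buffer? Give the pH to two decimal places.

pKa = −log(6.2 × 10^-4) = 3.208
Using pH = pKa + log([base]/[acid]) with [base]/[acid] = 2/0.45:
pH = 3.208 + (+0.648) = 3.86

pH = 3.86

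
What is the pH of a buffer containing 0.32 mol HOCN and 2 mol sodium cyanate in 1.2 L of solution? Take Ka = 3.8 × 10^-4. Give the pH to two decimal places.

pKa = −log(3.8 × 10^-4) = 3.420
Using pH = pKa + log([base]/[acid]) with [base]/[acid] = 2/0.32:
pH = 3.420 + (+0.796) = 4.22

pH = 4.22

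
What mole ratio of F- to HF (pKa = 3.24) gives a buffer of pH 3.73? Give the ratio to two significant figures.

pH = pKa + log(r) ⇒ log(r) = 3.73 − 3.24 = +0.49
r = [F-]/[HF] = 10^(+0.49) = 3.09

ratio = 3.1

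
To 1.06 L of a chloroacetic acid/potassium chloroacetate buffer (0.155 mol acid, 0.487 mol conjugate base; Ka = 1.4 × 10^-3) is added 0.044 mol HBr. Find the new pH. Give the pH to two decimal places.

Added H+ converts ClCH2COO- to ClCH2COOH: ClCH2COOH → 0.199 mol, ClCH2COO- → 0.443 mol.
pKa = −log(1.4 × 10^-3) = 2.854
pH = pKa + log([A⁻]/[HA]) = 2.854 + log(0.443/0.199) = 2.854 +0.348

pH = 3.20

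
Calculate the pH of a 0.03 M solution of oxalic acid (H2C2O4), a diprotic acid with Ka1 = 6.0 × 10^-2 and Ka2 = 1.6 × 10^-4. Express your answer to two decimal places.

Since Ka1 ≫ Ka2, the first ionization dominates [H+].
Ka1 = x²/(0.03 − x) = 6.0 × 10^-2
Solving the quadratic: x = (−Ka1 + √(Ka1² + 4·Ka1·C₀))/2 = 2.20 × 10^-2 M
pH = −log(2.20 × 10^-2) = 1.66

pH = 1.66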